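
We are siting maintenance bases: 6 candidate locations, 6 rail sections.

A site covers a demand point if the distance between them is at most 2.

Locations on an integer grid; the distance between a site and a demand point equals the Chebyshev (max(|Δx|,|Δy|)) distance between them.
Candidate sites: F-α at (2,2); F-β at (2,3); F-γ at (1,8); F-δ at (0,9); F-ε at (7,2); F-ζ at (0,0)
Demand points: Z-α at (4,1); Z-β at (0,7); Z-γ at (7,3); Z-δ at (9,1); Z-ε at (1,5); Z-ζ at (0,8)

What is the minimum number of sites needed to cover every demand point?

3

Coverage sets (demand points within 2 of each site):
  F-α: {Z-α}
  F-β: {Z-α, Z-ε}
  F-γ: {Z-β, Z-ζ}
  F-δ: {Z-β, Z-ζ}
  F-ε: {Z-γ, Z-δ}
  F-ζ: {}
No 2 sites suffice: every size-2 union leaves at least one demand point uncovered.
But {F-β, F-γ, F-ε} covers everything, so the minimum is 3.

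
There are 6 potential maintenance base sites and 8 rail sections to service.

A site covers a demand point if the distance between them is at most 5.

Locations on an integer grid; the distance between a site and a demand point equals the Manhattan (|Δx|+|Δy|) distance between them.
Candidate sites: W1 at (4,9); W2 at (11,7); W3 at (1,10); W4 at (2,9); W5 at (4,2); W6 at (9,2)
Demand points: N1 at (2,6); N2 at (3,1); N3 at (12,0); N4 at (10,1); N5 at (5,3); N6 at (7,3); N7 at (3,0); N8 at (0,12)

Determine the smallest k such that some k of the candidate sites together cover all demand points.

Coverage sets (demand points within 5 of each site):
  W1: {N1}
  W2: {}
  W3: {N1, N8}
  W4: {N1, N8}
  W5: {N2, N5, N6, N7}
  W6: {N3, N4, N5, N6}
No 2 sites suffice: every size-2 union leaves at least one demand point uncovered.
But {W3, W5, W6} covers everything, so the minimum is 3.

3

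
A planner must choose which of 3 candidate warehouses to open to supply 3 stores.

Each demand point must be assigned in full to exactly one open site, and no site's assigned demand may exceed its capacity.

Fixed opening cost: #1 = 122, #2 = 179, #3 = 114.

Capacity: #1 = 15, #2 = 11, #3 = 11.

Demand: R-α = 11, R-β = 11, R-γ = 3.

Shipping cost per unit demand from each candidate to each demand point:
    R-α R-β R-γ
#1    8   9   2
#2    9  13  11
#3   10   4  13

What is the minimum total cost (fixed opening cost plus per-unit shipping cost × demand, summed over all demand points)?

374

Open {#1, #3}; cheapest assignment that respects the capacities:
  #1 (cap 15, load 14): R-α, R-γ — cost 11×8 + 3×2 = 94
  #3 (cap 11, load 11): R-β — cost 11×4 = 44
  Shipping 138, fixed 236 → total 374.
  Any other capacity-feasible assignment to {#1, #3} ships for at least 138.
Compare {#1, #2}: its best feasible assignment gives total 505.
Compare {#1, #2, #3}: its best feasible assignment gives total 553.
Every other set of open sites that can feasibly serve all demand totals ≥ 505 even under its best assignment. Minimum: 374.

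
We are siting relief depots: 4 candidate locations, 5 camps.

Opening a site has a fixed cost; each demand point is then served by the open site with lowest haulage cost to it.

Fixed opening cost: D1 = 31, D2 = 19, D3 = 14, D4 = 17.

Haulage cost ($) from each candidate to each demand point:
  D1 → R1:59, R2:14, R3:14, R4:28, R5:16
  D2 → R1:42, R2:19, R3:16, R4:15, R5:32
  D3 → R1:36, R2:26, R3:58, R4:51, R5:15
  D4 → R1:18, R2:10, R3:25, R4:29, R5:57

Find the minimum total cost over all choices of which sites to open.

124

Open {D2, D3, D4}: assign each demand point to its cheapest open site.
  R1→D4 18, R2→D4 10, R3→D2 16, R4→D2 15, R5→D3 15
  haulage cost 74, fixed 50 → total 124.
Compare {D2, D4}: haulage cost 91 + fixed 36 = 127.
Compare {D3, D4}: haulage cost 97 + fixed 31 = 128.
Compare {D1, D4}: haulage cost 86 + fixed 48 = 134.
All other subsets cost ≥ 127. Minimum total cost: 124.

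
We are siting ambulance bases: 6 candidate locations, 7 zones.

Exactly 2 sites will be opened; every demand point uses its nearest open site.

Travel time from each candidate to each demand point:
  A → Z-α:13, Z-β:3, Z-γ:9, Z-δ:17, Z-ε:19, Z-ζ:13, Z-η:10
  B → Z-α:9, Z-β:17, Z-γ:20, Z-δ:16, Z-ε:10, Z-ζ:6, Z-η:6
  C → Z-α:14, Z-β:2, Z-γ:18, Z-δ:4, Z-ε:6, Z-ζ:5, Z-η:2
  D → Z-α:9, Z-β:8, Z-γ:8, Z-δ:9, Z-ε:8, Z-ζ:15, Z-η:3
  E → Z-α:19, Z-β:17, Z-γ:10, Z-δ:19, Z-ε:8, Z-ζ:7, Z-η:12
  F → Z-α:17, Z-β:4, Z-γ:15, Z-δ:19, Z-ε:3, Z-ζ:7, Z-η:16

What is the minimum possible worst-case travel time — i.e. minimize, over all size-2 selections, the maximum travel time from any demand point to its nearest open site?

9

Open {B, D}.
  Farthest demand point is Z-α at travel time 9 (to B); all others are ≤ 9.
With {C, D} the worst case is 9.
With {D, E} the worst case is 9.
No size-2 selection achieves below 9.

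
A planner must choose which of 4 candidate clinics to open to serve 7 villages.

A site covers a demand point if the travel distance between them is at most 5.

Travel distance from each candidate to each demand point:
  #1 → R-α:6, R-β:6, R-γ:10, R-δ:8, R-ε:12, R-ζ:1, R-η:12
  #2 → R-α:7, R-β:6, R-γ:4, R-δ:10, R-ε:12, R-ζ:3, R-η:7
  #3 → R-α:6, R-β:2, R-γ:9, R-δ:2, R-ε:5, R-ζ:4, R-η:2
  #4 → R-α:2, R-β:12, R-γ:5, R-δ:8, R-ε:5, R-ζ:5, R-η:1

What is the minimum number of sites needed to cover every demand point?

Coverage sets (demand points within 5 of each site):
  #1: {R-ζ}
  #2: {R-γ, R-ζ}
  #3: {R-β, R-δ, R-ε, R-ζ, R-η}
  #4: {R-α, R-γ, R-ε, R-ζ, R-η}
No single site covers all 7 demand points.
But {#3, #4} covers everything, so the minimum is 2.

2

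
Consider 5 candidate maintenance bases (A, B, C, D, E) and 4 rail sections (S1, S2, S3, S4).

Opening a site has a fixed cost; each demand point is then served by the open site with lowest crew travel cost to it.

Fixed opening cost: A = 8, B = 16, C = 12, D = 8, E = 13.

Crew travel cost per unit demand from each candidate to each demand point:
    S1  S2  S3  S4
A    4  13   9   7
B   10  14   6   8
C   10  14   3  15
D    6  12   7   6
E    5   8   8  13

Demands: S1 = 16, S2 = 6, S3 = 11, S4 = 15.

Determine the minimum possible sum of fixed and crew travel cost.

276

Open {A, C, D, E}: assign each demand point to its cheapest open site.
  S1→A 16×4=64, S2→E 6×8=48, S3→C 11×3=33, S4→D 15×6=90
  crew travel cost 235, fixed 41 → total 276.
Compare {A, C, E}: crew travel cost 250 + fixed 33 = 283.
Compare {C, D, E}: crew travel cost 251 + fixed 33 = 284.
Compare {A, C, D}: crew travel cost 259 + fixed 28 = 287.
All other subsets cost ≥ 283. Minimum total cost: 276.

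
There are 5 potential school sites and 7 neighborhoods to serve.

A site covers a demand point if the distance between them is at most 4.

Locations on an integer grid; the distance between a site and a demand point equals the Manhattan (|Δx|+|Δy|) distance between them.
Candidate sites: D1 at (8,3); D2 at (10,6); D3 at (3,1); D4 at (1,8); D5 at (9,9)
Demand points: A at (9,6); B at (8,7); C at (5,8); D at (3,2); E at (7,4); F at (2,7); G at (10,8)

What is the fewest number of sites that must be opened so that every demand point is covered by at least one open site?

4

Coverage sets (demand points within 4 of each site):
  D1: {A, B, E}
  D2: {A, B, G}
  D3: {D}
  D4: {C, F}
  D5: {A, B, G}
No 3 sites suffice: every size-3 union leaves at least one demand point uncovered.
But {D1, D2, D3, D4} covers everything, so the minimum is 4.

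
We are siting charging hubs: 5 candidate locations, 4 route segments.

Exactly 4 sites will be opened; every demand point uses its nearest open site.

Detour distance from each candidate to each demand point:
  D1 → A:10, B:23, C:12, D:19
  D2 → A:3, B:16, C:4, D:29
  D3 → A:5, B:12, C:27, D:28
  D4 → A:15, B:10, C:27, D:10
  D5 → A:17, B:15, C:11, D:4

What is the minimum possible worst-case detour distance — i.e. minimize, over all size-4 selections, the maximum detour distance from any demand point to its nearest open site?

10

Open {D1, D2, D3, D4}.
  Farthest demand point is B at detour distance 10 (to D4); all others are ≤ 10.
With {D1, D2, D4, D5} the worst case is 10.
With {D2, D3, D4, D5} the worst case is 10.
No size-4 selection achieves below 10.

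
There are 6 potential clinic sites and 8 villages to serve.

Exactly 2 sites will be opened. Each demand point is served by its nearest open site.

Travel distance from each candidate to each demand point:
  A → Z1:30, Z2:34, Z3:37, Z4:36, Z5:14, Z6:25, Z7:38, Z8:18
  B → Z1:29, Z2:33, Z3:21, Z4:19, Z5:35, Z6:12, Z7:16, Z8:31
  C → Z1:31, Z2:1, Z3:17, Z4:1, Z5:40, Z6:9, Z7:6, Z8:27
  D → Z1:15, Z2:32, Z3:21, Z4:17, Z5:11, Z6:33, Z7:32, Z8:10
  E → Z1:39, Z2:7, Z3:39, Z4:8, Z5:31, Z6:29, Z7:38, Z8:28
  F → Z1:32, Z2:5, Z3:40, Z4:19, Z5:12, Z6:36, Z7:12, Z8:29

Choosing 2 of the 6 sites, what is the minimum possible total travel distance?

70

Open {C, D}.
  Z1→D 15, Z2→C 1, Z3→C 17, Z4→C 1, Z5→D 11, Z6→C 9, Z7→C 6, Z8→D 10  ⇒ total 70.
Compare {A, C}: total 96.
Compare {C, F}: total 104.
No size-2 selection does better; minimum is 70.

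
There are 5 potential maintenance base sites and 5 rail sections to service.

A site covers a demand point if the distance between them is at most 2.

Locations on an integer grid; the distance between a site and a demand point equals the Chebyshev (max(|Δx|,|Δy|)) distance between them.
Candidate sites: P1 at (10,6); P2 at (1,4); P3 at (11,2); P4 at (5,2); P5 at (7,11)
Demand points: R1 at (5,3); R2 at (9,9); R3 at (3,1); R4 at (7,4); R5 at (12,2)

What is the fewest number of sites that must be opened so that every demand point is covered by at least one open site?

Coverage sets (demand points within 2 of each site):
  P1: {}
  P2: {}
  P3: {R5}
  P4: {R1, R3, R4}
  P5: {R2}
No 2 sites suffice: every size-2 union leaves at least one demand point uncovered.
But {P3, P4, P5} covers everything, so the minimum is 3.

3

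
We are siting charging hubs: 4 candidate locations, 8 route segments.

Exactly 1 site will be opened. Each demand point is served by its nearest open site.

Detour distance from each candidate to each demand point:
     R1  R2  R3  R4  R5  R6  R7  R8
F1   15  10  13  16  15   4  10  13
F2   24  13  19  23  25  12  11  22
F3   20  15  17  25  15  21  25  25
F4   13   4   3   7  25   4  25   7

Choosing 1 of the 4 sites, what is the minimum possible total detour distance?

88

Open {F4}.
  R1→F4 13, R2→F4 4, R3→F4 3, R4→F4 7, R5→F4 25, R6→F4 4, R7→F4 25, R8→F4 7  ⇒ total 88.
Compare {F1}: total 96.
Compare {F2}: total 149.
No size-1 selection does better; minimum is 88.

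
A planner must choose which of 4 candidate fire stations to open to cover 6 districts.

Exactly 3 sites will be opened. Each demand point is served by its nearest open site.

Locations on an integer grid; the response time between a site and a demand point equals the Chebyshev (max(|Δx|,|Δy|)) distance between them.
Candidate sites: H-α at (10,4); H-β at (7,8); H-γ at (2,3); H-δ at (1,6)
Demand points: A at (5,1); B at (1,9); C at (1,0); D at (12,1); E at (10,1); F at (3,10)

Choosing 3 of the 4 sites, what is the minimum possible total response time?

Open {H-α, H-γ, H-δ}.
  A→H-γ 3, B→H-δ 3, C→H-γ 3, D→H-α 3, E→H-α 3, F→H-δ 4  ⇒ total 19.
Compare {H-α, H-β, H-γ}: total 22.
Compare {H-α, H-β, H-δ}: total 24.
No size-3 selection does better; minimum is 19.

19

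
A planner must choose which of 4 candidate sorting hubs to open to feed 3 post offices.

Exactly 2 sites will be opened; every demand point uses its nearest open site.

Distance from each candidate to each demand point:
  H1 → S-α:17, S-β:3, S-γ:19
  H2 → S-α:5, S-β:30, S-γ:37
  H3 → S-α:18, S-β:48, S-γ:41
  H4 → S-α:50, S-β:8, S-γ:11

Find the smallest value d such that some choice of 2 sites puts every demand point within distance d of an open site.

11

Open {H2, H4}.
  Farthest demand point is S-γ at distance 11 (to H4); all others are ≤ 11.
With {H1, H4} the worst case is 17.
With {H3, H4} the worst case is 18.
No size-2 selection achieves below 11.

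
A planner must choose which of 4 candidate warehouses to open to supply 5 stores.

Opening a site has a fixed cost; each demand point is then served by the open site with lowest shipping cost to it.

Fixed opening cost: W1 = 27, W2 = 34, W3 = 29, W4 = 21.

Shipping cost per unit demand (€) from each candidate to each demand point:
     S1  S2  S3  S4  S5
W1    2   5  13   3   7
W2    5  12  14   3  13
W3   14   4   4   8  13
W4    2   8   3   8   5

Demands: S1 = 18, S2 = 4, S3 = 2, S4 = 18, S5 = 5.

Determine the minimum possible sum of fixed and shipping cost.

Open {W1, W4}: assign each demand point to its cheapest open site.
  S1→W1 18×2=36, S2→W1 4×5=20, S3→W4 2×3=6, S4→W1 18×3=54, S5→W4 5×5=25
  shipping cost 141, fixed 48 → total 189.
Compare {W1}: shipping cost 171 + fixed 27 = 198.
Compare {W1, W3}: shipping cost 149 + fixed 56 = 205.
Compare {W2, W4}: shipping cost 153 + fixed 55 = 208.
All other subsets cost ≥ 198. Minimum total cost: 189.

189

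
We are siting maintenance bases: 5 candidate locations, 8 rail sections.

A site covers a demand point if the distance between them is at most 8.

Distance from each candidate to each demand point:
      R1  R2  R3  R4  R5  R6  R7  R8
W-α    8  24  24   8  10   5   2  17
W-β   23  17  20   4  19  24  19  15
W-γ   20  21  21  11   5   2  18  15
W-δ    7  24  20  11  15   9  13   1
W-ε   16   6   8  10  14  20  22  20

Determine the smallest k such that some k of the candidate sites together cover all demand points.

4

Coverage sets (demand points within 8 of each site):
  W-α: {R1, R4, R6, R7}
  W-β: {R4}
  W-γ: {R5, R6}
  W-δ: {R1, R8}
  W-ε: {R2, R3}
No 3 sites suffice: every size-3 union leaves at least one demand point uncovered.
But {W-α, W-γ, W-δ, W-ε} covers everything, so the minimum is 4.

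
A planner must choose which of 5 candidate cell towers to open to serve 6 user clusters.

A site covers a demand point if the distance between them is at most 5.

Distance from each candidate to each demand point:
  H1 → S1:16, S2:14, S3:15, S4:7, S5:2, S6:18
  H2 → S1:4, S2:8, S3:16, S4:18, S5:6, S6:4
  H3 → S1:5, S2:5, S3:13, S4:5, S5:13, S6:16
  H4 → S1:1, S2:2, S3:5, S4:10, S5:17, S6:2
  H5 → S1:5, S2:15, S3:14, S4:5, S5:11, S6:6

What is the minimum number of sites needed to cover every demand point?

3

Coverage sets (demand points within 5 of each site):
  H1: {S5}
  H2: {S1, S6}
  H3: {S1, S2, S4}
  H4: {S1, S2, S3, S6}
  H5: {S1, S4}
No 2 sites suffice: every size-2 union leaves at least one demand point uncovered.
But {H1, H3, H4} covers everything, so the minimum is 3.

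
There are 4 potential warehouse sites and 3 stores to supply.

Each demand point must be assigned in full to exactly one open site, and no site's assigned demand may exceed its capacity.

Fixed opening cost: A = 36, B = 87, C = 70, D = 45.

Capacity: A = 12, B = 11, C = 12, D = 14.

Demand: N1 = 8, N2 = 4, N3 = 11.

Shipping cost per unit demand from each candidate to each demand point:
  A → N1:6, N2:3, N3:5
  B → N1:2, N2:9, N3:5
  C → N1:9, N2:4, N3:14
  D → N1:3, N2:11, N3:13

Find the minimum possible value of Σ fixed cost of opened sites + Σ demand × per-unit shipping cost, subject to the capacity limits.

Open {A, D}; cheapest assignment that respects the capacities:
  A (cap 12, load 11): N3 — cost 11×5 = 55
  D (cap 14, load 12): N1, N2 — cost 8×3 + 4×11 = 68
  Shipping 123, fixed 81 → total 204.
  Any other capacity-feasible assignment to {A, D} ships for at least 123.
Compare {A, B}: its best feasible assignment gives total 238.
Compare {A, C, D}: its best feasible assignment gives total 246.
Every other set of open sites that can feasibly serve all demand totals ≥ 238 even under its best assignment. Minimum: 204.

204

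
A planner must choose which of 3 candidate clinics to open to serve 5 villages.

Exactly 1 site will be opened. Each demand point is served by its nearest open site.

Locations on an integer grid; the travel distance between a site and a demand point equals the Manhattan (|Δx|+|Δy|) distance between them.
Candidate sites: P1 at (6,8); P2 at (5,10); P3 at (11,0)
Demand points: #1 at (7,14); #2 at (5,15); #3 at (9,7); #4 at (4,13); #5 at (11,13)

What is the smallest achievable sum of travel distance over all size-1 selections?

Open {P2}.
  #1→P2 6, #2→P2 5, #3→P2 7, #4→P2 4, #5→P2 9  ⇒ total 31.
Compare {P1}: total 36.
Compare {P3}: total 81.

31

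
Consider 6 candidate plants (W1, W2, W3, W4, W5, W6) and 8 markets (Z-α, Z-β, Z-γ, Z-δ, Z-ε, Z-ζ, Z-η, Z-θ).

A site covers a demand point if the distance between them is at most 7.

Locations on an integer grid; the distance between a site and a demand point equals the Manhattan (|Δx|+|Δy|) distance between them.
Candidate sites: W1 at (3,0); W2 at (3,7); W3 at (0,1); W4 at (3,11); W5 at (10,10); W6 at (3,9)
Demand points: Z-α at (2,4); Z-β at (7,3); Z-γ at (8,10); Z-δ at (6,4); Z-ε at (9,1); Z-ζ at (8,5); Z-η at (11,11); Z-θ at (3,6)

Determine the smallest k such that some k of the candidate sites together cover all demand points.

2

Coverage sets (demand points within 7 of each site):
  W1: {Z-α, Z-β, Z-δ, Z-ε, Z-θ}
  W2: {Z-α, Z-δ, Z-ζ, Z-θ}
  W3: {Z-α}
  W4: {Z-γ, Z-θ}
  W5: {Z-γ, Z-ζ, Z-η}
  W6: {Z-α, Z-γ, Z-θ}
No single site covers all 8 demand points.
But {W1, W5} covers everything, so the minimum is 2.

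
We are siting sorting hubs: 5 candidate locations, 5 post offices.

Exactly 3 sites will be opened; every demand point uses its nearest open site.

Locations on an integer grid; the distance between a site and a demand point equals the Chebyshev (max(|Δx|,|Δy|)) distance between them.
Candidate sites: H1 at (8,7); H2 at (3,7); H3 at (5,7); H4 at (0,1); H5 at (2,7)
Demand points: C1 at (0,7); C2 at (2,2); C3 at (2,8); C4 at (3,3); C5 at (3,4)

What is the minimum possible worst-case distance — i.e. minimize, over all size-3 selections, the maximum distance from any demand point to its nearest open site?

Open {H1, H2, H4}.
  Farthest demand point is C1 at distance 3 (to H2); all others are ≤ 3.
With {H1, H4, H5} the worst case is 3.
With {H2, H3, H4} the worst case is 3.
No size-3 selection achieves below 3.

3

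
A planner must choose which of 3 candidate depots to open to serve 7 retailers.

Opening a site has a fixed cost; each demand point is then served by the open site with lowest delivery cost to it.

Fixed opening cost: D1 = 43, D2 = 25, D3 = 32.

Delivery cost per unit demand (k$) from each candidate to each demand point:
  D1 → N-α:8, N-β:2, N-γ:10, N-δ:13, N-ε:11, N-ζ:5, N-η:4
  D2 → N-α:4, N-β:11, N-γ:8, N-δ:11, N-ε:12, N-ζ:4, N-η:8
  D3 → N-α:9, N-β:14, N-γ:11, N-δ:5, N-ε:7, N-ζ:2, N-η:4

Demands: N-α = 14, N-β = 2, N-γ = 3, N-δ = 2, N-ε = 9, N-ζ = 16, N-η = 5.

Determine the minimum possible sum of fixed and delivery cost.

Open {D2, D3}: assign each demand point to its cheapest open site.
  N-α→D2 14×4=56, N-β→D2 2×11=22, N-γ→D2 3×8=24, N-δ→D3 2×5=10, N-ε→D3 9×7=63, N-ζ→D3 16×2=32, N-η→D3 5×4=20
  delivery cost 227, fixed 57 → total 284.
Compare {D1, D2, D3}: delivery cost 209 + fixed 100 = 309.
Compare {D3}: delivery cost 312 + fixed 32 = 344.
Compare {D1, D3}: delivery cost 271 + fixed 75 = 346.
All other subsets cost ≥ 309. Minimum total cost: 284.

284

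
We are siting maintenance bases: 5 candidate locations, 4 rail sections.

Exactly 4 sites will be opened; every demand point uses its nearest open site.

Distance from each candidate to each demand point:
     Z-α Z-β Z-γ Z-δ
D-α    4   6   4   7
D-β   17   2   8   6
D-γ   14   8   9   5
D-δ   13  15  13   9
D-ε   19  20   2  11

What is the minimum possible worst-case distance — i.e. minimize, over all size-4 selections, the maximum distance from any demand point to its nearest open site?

5

Open {D-α, D-β, D-γ, D-δ}.
  Farthest demand point is Z-δ at distance 5 (to D-γ); all others are ≤ 5.
With {D-α, D-β, D-γ, D-ε} the worst case is 5.
With {D-α, D-β, D-δ, D-ε} the worst case is 6.
No size-4 selection achieves below 5.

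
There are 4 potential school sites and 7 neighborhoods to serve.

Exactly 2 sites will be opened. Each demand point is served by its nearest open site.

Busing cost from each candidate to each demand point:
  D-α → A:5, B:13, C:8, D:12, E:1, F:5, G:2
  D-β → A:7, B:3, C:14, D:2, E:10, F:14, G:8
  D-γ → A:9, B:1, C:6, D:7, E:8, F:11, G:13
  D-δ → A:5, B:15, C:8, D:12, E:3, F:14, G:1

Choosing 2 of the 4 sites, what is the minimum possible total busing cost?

Open {D-α, D-β}.
  A→D-α 5, B→D-β 3, C→D-α 8, D→D-β 2, E→D-α 1, F→D-α 5, G→D-α 2  ⇒ total 26.
Compare {D-α, D-γ}: total 27.
Compare {D-γ, D-δ}: total 34.
No size-2 selection does better; minimum is 26.

26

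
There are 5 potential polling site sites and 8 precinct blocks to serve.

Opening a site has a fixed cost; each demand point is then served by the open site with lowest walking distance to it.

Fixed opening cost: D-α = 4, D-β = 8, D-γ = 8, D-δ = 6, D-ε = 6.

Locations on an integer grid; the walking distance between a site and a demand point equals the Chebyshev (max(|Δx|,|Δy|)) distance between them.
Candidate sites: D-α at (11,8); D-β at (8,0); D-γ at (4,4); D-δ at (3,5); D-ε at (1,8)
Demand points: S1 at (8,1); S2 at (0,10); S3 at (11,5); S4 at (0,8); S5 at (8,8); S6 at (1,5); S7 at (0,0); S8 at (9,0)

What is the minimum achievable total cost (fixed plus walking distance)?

40

Open {D-α, D-β, D-ε}: assign each demand point to its cheapest open site.
  S1→D-β 1, S2→D-ε 2, S3→D-α 3, S4→D-ε 1, S5→D-α 3, S6→D-ε 3, S7→D-β 8, S8→D-β 1
  walking distance 22, fixed 18 → total 40.
Compare {D-β, D-δ}: walking distance 27 + fixed 14 = 41.
Compare {D-α, D-β, D-δ}: walking distance 23 + fixed 18 = 41.
Compare {D-α, D-δ}: walking distance 32 + fixed 10 = 42.
All other subsets cost ≥ 41. Minimum total cost: 40.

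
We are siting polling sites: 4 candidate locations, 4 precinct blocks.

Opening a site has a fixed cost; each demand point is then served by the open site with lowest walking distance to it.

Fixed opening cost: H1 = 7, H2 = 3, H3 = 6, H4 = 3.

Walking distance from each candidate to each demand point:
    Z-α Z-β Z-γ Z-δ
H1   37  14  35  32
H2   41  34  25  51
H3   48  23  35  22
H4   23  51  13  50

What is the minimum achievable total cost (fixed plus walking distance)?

Open {H1, H3, H4}: assign each demand point to its cheapest open site.
  Z-α→H4 23, Z-β→H1 14, Z-γ→H4 13, Z-δ→H3 22
  walking distance 72, fixed 16 → total 88.
Compare {H3, H4}: walking distance 81 + fixed 9 = 90.
Compare {H1, H2, H3, H4}: walking distance 72 + fixed 19 = 91.
Compare {H1, H4}: walking distance 82 + fixed 10 = 92.
All other subsets cost ≥ 90. Minimum total cost: 88.

88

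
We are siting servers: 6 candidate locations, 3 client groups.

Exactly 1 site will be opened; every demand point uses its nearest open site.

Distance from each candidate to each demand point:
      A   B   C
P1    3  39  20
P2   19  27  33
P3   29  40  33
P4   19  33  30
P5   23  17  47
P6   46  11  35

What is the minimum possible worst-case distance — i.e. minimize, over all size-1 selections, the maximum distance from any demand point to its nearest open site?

Open {P2}.
  Farthest demand point is C at distance 33 (to P2); all others are ≤ 33.
With {P4} the worst case is 33.
With {P1} the worst case is 39.
No size-1 selection achieves below 33.

33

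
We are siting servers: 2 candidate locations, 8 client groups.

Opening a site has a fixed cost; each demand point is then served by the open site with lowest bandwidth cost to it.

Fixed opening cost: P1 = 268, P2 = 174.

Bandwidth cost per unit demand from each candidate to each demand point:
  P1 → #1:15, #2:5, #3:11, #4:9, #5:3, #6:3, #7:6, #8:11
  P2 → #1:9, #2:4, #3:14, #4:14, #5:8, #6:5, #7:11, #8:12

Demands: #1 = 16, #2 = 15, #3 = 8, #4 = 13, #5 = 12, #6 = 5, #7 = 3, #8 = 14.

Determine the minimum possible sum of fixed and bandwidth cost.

994

Open {P2}: assign each demand point to its cheapest open site.
  #1→P2 16×9=144, #2→P2 15×4=60, #3→P2 8×14=112, #4→P2 13×14=182, #5→P2 12×8=96, #6→P2 5×5=25, #7→P2 3×11=33, #8→P2 14×12=168
  bandwidth cost 820, fixed 174 → total 994.
Compare {P1}: bandwidth cost 743 + fixed 268 = 1011.
Compare {P1, P2}: bandwidth cost 632 + fixed 442 = 1074.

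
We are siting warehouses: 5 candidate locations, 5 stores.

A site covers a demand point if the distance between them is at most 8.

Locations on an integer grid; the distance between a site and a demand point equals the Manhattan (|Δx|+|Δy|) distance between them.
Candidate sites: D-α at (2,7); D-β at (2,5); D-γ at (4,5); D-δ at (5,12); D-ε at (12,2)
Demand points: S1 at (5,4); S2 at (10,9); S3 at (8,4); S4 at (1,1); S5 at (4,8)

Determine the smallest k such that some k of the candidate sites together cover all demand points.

2

Coverage sets (demand points within 8 of each site):
  D-α: {S1, S4, S5}
  D-β: {S1, S3, S4, S5}
  D-γ: {S1, S3, S4, S5}
  D-δ: {S1, S2, S5}
  D-ε: {S3}
No single site covers all 5 demand points.
But {D-β, D-δ} covers everything, so the minimum is 2.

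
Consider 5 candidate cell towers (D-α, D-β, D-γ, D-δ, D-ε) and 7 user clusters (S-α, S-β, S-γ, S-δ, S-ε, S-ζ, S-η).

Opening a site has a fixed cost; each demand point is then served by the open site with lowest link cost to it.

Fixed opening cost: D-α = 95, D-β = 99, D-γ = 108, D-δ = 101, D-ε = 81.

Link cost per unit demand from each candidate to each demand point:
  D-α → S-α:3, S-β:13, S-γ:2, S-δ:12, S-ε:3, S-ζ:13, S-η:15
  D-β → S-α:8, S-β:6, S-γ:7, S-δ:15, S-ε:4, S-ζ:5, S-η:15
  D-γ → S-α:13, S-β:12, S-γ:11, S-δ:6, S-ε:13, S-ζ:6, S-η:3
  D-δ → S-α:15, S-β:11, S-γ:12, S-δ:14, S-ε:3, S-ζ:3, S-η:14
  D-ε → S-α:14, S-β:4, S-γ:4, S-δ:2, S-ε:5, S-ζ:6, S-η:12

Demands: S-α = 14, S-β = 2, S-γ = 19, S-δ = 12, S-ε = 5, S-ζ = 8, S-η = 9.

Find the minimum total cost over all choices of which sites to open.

Open {D-α, D-ε}: assign each demand point to its cheapest open site.
  S-α→D-α 14×3=42, S-β→D-ε 2×4=8, S-γ→D-α 19×2=38, S-δ→D-ε 12×2=24, S-ε→D-α 5×3=15, S-ζ→D-ε 8×6=48, S-η→D-ε 9×12=108
  link cost 283, fixed 176 → total 459.
Compare {D-α, D-γ}: link cost 266 + fixed 203 = 469.
Compare {D-α, D-γ, D-ε}: link cost 202 + fixed 284 = 486.
Compare {D-α, D-δ, D-ε}: link cost 259 + fixed 277 = 536.
All other subsets cost ≥ 469. Minimum total cost: 459.

459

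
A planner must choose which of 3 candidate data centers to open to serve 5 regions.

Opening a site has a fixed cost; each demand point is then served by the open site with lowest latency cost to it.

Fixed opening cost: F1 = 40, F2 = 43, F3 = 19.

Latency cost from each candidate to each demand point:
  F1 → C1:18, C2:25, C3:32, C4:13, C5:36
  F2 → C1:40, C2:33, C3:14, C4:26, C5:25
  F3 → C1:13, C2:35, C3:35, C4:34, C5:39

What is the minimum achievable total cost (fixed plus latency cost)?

Open {F1}: assign each demand point to its cheapest open site.
  C1→F1 18, C2→F1 25, C3→F1 32, C4→F1 13, C5→F1 36
  latency cost 124, fixed 40 → total 164.
Compare {F2, F3}: latency cost 111 + fixed 62 = 173.
Compare {F3}: latency cost 156 + fixed 19 = 175.
Compare {F1, F2}: latency cost 95 + fixed 83 = 178.
All other subsets cost ≥ 173. Minimum total cost: 164.

164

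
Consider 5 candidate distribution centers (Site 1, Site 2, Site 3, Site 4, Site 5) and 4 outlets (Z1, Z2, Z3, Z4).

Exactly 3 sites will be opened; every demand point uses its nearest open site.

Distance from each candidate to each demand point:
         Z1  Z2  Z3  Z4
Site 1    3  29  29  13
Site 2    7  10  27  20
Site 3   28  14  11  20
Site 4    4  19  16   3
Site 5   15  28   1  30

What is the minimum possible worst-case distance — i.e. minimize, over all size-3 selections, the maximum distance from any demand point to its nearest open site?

Open {Site 2, Site 4, Site 5}.
  Farthest demand point is Z2 at distance 10 (to Site 2); all others are ≤ 10.
With {Site 2, Site 3, Site 4} the worst case is 11.
With {Site 1, Site 2, Site 3} the worst case is 13.
No size-3 selection achieves below 10.

10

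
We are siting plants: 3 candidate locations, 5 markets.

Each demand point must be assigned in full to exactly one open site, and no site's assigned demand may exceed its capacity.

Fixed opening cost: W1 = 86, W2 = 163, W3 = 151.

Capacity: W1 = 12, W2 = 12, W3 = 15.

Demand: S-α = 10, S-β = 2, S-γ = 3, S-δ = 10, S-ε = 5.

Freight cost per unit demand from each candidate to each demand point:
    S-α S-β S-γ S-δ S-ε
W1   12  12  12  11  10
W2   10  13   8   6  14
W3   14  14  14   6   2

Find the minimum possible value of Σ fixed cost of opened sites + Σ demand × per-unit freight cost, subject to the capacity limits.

Open {W1, W2, W3}; cheapest assignment that respects the capacities:
  W1 (cap 12, load 5): S-β, S-γ — cost 2×12 + 3×12 = 60
  W2 (cap 12, load 10): S-α — cost 10×10 = 100
  W3 (cap 15, load 15): S-δ, S-ε — cost 10×6 + 5×2 = 70
  Shipping 230, fixed 400 → total 630.
  Any other capacity-feasible assignment to {W1, W2, W3} ships for at least 230.
Total demand is 30 and no other set of sites has combined capacity ≥ 30, so {W1, W2, W3} is the only feasible choice of open sites. Minimum: 630.

630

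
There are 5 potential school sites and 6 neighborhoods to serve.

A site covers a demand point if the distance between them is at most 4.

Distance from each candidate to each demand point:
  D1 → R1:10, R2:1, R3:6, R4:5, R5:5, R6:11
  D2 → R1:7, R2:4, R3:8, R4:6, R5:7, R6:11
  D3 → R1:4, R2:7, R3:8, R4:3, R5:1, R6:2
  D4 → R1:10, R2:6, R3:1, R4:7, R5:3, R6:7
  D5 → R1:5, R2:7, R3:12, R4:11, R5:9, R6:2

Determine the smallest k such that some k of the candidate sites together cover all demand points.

Coverage sets (demand points within 4 of each site):
  D1: {R2}
  D2: {R2}
  D3: {R1, R4, R5, R6}
  D4: {R3, R5}
  D5: {R6}
No 2 sites suffice: every size-2 union leaves at least one demand point uncovered.
But {D1, D3, D4} covers everything, so the minimum is 3.

3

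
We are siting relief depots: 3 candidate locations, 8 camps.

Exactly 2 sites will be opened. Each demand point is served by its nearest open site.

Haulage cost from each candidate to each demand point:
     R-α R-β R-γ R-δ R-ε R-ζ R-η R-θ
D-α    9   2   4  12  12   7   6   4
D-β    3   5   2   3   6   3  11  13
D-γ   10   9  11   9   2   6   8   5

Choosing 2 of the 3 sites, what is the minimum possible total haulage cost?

Open {D-α, D-β}.
  R-α→D-β 3, R-β→D-α 2, R-γ→D-β 2, R-δ→D-β 3, R-ε→D-β 6, R-ζ→D-β 3, R-η→D-α 6, R-θ→D-α 4  ⇒ total 29.
Compare {D-β, D-γ}: total 31.
Compare {D-α, D-γ}: total 42.

29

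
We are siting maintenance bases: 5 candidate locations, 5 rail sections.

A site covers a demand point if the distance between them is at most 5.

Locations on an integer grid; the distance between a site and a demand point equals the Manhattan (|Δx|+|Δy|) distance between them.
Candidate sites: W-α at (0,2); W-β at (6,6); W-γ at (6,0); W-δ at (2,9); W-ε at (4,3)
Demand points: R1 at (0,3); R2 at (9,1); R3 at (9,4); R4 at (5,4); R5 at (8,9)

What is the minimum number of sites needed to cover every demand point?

3

Coverage sets (demand points within 5 of each site):
  W-α: {R1}
  W-β: {R3, R4, R5}
  W-γ: {R2, R4}
  W-δ: {}
  W-ε: {R1, R4}
No 2 sites suffice: every size-2 union leaves at least one demand point uncovered.
But {W-α, W-β, W-γ} covers everything, so the minimum is 3.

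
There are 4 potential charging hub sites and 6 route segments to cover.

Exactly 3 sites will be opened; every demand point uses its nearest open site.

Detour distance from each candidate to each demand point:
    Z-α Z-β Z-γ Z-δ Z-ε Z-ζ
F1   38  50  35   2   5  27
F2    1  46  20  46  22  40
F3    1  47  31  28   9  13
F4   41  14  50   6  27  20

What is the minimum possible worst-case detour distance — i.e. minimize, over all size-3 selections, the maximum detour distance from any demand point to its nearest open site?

20

Open {F1, F2, F4}.
  Farthest demand point is Z-γ at detour distance 20 (to F2); all others are ≤ 20.
With {F2, F3, F4} the worst case is 20.
With {F1, F3, F4} the worst case is 31.
No size-3 selection achieves below 20.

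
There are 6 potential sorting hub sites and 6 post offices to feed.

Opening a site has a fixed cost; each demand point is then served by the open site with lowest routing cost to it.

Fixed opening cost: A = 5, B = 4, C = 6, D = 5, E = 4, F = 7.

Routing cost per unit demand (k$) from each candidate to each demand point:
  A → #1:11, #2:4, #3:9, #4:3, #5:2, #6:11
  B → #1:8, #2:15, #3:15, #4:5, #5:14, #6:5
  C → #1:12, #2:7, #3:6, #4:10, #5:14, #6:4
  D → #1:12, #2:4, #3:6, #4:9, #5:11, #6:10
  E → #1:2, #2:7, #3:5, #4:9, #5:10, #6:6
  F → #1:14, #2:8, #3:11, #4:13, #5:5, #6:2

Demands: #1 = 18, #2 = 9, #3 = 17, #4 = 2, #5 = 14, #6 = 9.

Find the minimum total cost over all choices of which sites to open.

225

Open {A, E, F}: assign each demand point to its cheapest open site.
  #1→E 18×2=36, #2→A 9×4=36, #3→E 17×5=85, #4→A 2×3=6, #5→A 14×2=28, #6→F 9×2=18
  routing cost 209, fixed 16 → total 225.
Compare {A, B, E, F}: routing cost 209 + fixed 20 = 229.
Compare {A, D, E, F}: routing cost 209 + fixed 21 = 230.
Compare {A, C, E, F}: routing cost 209 + fixed 22 = 231.
All other subsets cost ≥ 229. Minimum total cost: 225.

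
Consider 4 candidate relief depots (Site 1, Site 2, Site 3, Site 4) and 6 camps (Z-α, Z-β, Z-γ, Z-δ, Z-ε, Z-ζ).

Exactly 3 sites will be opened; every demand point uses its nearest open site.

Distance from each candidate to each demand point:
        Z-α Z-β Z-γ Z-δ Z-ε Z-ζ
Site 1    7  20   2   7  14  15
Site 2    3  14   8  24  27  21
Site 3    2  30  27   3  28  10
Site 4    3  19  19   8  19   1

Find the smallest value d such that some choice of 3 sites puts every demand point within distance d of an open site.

14

Open {Site 1, Site 2, Site 3}.
  Farthest demand point is Z-β at distance 14 (to Site 2); all others are ≤ 14.
With {Site 1, Site 2, Site 4} the worst case is 14.
With {Site 1, Site 3, Site 4} the worst case is 19.
No size-3 selection achieves below 14.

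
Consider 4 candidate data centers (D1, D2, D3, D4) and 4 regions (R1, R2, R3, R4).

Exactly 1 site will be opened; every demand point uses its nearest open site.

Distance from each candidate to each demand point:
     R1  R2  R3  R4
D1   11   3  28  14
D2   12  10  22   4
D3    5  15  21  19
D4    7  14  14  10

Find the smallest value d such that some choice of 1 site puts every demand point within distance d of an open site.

Open {D4}.
  Farthest demand point is R2 at distance 14 (to D4); all others are ≤ 14.
With {D3} the worst case is 21.
With {D2} the worst case is 22.
No size-1 selection achieves below 14.

14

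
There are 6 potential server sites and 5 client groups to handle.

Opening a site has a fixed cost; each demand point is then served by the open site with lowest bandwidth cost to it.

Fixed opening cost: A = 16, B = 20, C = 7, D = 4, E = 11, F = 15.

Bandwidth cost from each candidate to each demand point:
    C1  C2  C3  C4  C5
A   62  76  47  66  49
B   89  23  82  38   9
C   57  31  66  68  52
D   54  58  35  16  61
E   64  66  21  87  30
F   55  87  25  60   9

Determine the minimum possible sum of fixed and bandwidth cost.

158

Open {B, D, E}: assign each demand point to its cheapest open site.
  C1→D 54, C2→B 23, C3→E 21, C4→D 16, C5→B 9
  bandwidth cost 123, fixed 35 → total 158.
Compare {B, D}: bandwidth cost 137 + fixed 24 = 161.
Compare {C, D, F}: bandwidth cost 135 + fixed 26 = 161.
Compare {B, C, D, E}: bandwidth cost 123 + fixed 42 = 165.
All other subsets cost ≥ 161. Minimum total cost: 158.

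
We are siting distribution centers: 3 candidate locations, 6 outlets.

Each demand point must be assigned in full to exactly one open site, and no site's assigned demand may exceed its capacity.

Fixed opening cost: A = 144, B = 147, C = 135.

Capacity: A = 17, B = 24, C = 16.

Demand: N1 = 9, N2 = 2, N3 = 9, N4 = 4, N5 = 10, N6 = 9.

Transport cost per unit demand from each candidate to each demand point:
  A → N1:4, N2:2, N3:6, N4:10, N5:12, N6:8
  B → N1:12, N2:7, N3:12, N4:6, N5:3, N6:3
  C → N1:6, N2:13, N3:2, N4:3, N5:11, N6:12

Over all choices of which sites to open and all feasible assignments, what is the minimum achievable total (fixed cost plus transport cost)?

Open {A, B, C}; cheapest assignment that respects the capacities:
  A (cap 17, load 11): N1, N2 — cost 9×4 + 2×2 = 40
  B (cap 24, load 19): N5, N6 — cost 10×3 + 9×3 = 57
  C (cap 16, load 13): N3, N4 — cost 9×2 + 4×3 = 30
  Shipping 127, fixed 426 → total 553.
  Any other capacity-feasible assignment to {A, B, C} ships for at least 127.
Total demand is 43 and no other set of sites has combined capacity ≥ 43, so {A, B, C} is the only feasible choice of open sites. Minimum: 553.

553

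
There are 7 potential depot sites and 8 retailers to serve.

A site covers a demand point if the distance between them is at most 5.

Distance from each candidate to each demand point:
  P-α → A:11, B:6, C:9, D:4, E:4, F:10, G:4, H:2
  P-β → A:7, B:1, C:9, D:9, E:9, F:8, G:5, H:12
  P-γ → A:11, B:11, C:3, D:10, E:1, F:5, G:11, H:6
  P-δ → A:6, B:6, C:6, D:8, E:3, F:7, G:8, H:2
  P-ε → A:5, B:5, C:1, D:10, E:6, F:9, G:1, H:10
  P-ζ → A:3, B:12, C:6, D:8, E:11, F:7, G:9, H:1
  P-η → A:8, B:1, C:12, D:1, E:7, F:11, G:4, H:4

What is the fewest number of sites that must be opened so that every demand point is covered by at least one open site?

3

Coverage sets (demand points within 5 of each site):
  P-α: {D, E, G, H}
  P-β: {B, G}
  P-γ: {C, E, F}
  P-δ: {E, H}
  P-ε: {A, B, C, G}
  P-ζ: {A, H}
  P-η: {B, D, G, H}
No 2 sites suffice: every size-2 union leaves at least one demand point uncovered.
But {P-α, P-γ, P-ε} covers everything, so the minimum is 3.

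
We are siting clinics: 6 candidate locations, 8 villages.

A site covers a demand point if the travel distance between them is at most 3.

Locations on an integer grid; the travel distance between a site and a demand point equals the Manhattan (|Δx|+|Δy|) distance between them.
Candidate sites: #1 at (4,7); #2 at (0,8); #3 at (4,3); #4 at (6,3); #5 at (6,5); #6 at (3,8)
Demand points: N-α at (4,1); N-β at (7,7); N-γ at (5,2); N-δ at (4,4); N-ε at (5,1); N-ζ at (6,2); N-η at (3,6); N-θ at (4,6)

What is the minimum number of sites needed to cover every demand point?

2

Coverage sets (demand points within 3 of each site):
  #1: {N-β, N-δ, N-η, N-θ}
  #2: {}
  #3: {N-α, N-γ, N-δ, N-ε, N-ζ, N-θ}
  #4: {N-γ, N-δ, N-ε, N-ζ}
  #5: {N-β, N-δ, N-ζ, N-θ}
  #6: {N-η, N-θ}
No single site covers all 8 demand points.
But {#1, #3} covers everything, so the minimum is 2.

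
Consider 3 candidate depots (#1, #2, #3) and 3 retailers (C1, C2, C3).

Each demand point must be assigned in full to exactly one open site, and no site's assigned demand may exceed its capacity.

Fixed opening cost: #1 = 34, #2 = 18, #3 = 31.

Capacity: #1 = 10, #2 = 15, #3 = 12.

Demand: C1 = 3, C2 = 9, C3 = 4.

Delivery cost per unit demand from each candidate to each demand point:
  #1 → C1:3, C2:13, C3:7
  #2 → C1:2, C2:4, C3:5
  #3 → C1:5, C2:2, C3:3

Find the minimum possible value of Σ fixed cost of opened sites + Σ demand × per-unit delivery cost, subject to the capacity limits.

Open {#2, #3}; cheapest assignment that respects the capacities:
  #2 (cap 15, load 7): C1, C3 — cost 3×2 + 4×5 = 26
  #3 (cap 12, load 9): C2 — cost 9×2 = 18
  Shipping 44, fixed 49 → total 93.
  Any other capacity-feasible assignment to {#2, #3} ships for at least 44.
Compare {#1, #2}: its best feasible assignment gives total 117.
Compare {#1, #3}: its best feasible assignment gives total 120.
Every other set of open sites that can feasibly serve all demand totals ≥ 117 even under its best assignment. Minimum: 93.

93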